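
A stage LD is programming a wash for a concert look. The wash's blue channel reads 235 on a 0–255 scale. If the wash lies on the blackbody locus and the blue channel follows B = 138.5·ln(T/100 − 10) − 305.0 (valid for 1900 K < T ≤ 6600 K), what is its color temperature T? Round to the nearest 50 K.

ln(t − 10) = (235 + 305.0) / 138.5 = 3.8989.
t − 10 = e^3.8989 = 49.349, so t = 59.349.
T = 100·t = 5935 K → 5950 K to the nearest 50 K.

5950 K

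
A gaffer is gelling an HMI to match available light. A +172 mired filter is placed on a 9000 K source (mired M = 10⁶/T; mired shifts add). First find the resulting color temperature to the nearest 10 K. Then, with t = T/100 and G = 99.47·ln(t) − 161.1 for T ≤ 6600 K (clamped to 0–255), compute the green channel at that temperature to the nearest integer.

193

M_in = 10⁶/9000 = 111.11; M_out = 111.11 + (+172) = 283.11.
T_out = 10⁶/283.11 = 3532.2 K → 3530 K; t = 35.3.
G = 99.47·ln 35.3 − 161.1 = 99.47·3.5639 − 161.1 = 193.399.
Rounded: 193.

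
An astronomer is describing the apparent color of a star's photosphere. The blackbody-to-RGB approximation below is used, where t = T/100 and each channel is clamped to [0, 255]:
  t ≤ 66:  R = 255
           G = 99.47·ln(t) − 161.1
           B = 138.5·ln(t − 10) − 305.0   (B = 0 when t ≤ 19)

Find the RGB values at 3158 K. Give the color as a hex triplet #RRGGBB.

#FFB678

t = 3158/100 = 31.58; the t ≤ 66 branch applies.
R = 255 by definition for t ≤ 66.
G = 99.47·ln 31.58 − 161.1 = 99.47·3.4525 − 161.1 = 182.323.
B = 138.5·ln(31.58 − 10) − 305.0 = 138.5·ln 21.58 − 305.0 = 138.5·3.0718 − 305.0 = 120.440.
Rounded: (255, 182, 120).
In hex: #FFB678.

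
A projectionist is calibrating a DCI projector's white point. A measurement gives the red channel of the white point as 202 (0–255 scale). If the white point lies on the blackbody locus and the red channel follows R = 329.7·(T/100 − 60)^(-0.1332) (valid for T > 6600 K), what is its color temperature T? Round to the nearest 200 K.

(t − 60)^(-0.1332) = 202/329.7 = 0.61268.
t − 60 = 0.61268^(1/-0.1332) = 0.61268^(-7.508) = 39.569, so t = 99.569.
T = 100·t = 9957 K → 10000 K to the nearest 200 K.

10000 K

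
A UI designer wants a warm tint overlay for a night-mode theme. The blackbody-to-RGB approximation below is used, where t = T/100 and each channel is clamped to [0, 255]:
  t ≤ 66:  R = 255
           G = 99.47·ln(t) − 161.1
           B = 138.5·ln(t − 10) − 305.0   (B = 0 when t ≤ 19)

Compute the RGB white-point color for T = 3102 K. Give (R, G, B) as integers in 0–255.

(255, 181, 117)

t = 3102/100 = 31.02; the t ≤ 66 branch applies.
R = 255 by definition for t ≤ 66.
G = 99.47·ln 31.02 − 161.1 = 99.47·3.4346 − 161.1 = 180.543.
B = 138.5·ln(31.02 − 10) − 305.0 = 138.5·ln 21.02 − 305.0 = 138.5·3.0455 − 305.0 = 116.798.
Rounded: (255, 181, 117).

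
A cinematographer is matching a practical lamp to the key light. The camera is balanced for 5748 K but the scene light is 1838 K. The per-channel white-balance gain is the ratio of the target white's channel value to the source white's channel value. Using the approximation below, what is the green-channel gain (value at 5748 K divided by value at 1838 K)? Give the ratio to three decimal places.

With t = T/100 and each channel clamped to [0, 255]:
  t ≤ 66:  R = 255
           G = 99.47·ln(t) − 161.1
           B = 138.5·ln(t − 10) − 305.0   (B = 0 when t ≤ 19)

At 1838 K (t = 18.38):
  G = 99.47·ln 18.38 − 161.1 = 99.47·2.9113 − 161.1 = 128.483.
At 5748 K (t = 57.48):
  G = 99.47·ln 57.48 − 161.1 = 99.47·4.0514 − 161.1 = 241.896.
Gain = 241.896 / 128.483 = 1.8827 → 1.883.

1.883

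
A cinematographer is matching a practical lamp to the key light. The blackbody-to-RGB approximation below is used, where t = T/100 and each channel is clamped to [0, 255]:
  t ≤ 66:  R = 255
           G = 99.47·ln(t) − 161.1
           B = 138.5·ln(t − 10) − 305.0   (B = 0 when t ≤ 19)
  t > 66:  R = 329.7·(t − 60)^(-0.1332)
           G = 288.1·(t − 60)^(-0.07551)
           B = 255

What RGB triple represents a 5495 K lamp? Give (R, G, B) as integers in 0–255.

(255, 237, 222)

t = 5495/100 = 54.95; the t ≤ 66 branch applies.
R = 255 by definition for t ≤ 66.
G = 99.47·ln 54.95 − 161.1 = 99.47·4.0064 − 161.1 = 237.419.
B = 138.5·ln(54.95 − 10) − 305.0 = 138.5·ln 44.95 − 305.0 = 138.5·3.8056 − 305.0 = 222.069.
Rounded: (255, 237, 222).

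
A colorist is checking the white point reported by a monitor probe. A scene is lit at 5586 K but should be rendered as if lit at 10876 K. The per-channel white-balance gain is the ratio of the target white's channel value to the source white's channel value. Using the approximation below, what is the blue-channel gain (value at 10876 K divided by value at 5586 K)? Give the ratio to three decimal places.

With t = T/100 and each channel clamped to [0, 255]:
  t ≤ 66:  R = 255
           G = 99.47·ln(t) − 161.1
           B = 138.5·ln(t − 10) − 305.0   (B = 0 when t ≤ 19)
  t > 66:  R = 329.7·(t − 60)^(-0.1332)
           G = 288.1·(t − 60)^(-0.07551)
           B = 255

At 5586 K (t = 55.86):
  B = 138.5·ln(55.86 − 10) − 305.0 = 138.5·ln 45.86 − 305.0 = 138.5·3.8256 − 305.0 = 224.845.
At 10876 K (t = 108.76):
  B = 255 by definition for t > 66.
Gain = 255.000 / 224.845 = 1.1341 → 1.134.

1.134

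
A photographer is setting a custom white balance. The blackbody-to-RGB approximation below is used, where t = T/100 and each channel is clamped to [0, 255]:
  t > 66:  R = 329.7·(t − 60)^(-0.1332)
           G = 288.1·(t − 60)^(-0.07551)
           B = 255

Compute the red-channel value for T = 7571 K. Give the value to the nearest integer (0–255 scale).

t = 7571/100 = 75.71; the t > 66 branch applies.
R = 329.7·(75.71 − 60)^(-0.1332) = 329.7·15.71^(-0.1332) = 329.7·0.69290 = 228.448.
Rounded: 228.

228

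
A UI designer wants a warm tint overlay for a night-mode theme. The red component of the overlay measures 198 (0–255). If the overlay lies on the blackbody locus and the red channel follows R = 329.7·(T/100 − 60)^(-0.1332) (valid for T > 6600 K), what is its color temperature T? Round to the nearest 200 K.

(t − 60)^(-0.1332) = 198/329.7 = 0.60055.
t − 60 = 0.60055^(1/-0.1332) = 0.60055^(-7.508) = 45.980, so t = 105.980.
T = 100·t = 10598 K → 10600 K to the nearest 200 K.

10600 K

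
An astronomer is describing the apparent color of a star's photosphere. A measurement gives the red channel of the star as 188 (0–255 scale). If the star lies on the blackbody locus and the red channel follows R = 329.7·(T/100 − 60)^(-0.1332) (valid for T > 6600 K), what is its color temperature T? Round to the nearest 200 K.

(t − 60)^(-0.1332) = 188/329.7 = 0.57022.
t − 60 = 0.57022^(1/-0.1332) = 0.57022^(-7.508) = 67.848, so t = 127.848.
T = 100·t = 12785 K → 12800 K to the nearest 200 K.

12800 K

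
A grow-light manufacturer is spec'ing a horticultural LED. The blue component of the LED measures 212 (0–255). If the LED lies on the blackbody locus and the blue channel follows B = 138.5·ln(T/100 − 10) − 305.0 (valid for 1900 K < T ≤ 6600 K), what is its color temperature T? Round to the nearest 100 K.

5200 K

ln(t − 10) = (212 + 305.0) / 138.5 = 3.7329.
t − 10 = e^3.7329 = 41.798, so t = 51.798.
T = 100·t = 5180 K → 5200 K to the nearest 100 K.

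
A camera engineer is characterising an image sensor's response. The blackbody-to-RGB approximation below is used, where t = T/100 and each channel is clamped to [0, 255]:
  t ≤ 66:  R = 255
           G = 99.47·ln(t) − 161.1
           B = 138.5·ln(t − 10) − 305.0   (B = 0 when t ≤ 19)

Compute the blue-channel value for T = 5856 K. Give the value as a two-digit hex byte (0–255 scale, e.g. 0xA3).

t = 5856/100 = 58.56; the t ≤ 66 branch applies.
B = 138.5·ln(58.56 − 10) − 305.0 = 138.5·ln 48.56 − 305.0 = 138.5·3.8828 − 305.0 = 232.768.
Rounded: 233; in hex, 0xE9.

0xE9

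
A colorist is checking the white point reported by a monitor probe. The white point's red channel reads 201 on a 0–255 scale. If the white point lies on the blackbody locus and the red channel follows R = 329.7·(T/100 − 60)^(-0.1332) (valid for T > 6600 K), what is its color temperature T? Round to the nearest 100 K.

10100 K

(t − 60)^(-0.1332) = 201/329.7 = 0.60965.
t − 60 = 0.60965^(1/-0.1332) = 0.60965^(-7.508) = 41.071, so t = 101.071.
T = 100·t = 10107 K → 10100 K to the nearest 100 K.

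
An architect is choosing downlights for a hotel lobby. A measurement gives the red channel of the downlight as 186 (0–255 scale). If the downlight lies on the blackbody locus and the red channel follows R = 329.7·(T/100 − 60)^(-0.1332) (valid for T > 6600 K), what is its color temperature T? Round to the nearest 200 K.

(t − 60)^(-0.1332) = 186/329.7 = 0.56415.
t − 60 = 0.56415^(1/-0.1332) = 0.56415^(-7.508) = 73.521, so t = 133.521.
T = 100·t = 13352 K → 13400 K to the nearest 200 K.

13400 K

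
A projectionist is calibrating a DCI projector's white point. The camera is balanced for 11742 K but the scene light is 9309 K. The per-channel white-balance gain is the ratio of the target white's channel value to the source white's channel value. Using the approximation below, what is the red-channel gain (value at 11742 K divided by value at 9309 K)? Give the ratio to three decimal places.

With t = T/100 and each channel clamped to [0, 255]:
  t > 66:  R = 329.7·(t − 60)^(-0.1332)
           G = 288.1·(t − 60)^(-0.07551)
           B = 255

0.929

At 9309 K (t = 93.09):
  R = 329.7·(93.09 − 60)^(-0.1332) = 329.7·33.09^(-0.1332) = 329.7·0.62745 = 206.869.
At 11742 K (t = 117.42):
  R = 329.7·(117.42 − 60)^(-0.1332) = 329.7·57.42^(-0.1332) = 329.7·0.58303 = 192.226.
Gain = 192.226 / 206.869 = 0.9292 → 0.929.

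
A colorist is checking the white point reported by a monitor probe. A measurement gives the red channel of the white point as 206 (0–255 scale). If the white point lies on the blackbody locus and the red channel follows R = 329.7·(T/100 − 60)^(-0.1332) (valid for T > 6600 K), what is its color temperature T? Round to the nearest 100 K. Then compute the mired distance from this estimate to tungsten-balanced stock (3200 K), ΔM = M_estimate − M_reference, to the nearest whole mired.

-206 mireds

(t − 60)^(-0.1332) = 206/329.7 = 0.62481.
t − 60 = 0.62481^(1/-0.1332) = 0.62481^(-7.508) = 34.152, so t = 94.152.
T = 100·t = 9415 K → 9400 K to the nearest 100 K.
M_estimate = 10⁶/9400 = 106.38; M_reference = 10⁶/3200 = 312.50.
ΔM = 106.38 − 312.50 = -206.12 → -206 mireds.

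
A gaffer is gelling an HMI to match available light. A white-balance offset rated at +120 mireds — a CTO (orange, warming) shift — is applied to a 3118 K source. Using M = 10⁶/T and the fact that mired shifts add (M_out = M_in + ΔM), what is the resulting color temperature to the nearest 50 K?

2250 K

M_in = 10⁶/3118 = 320.72 mireds.
M_out = 320.72 + (+120) = 440.72 mireds.
T_out = 10⁶/440.72 = 2269.0 K → 2250 K.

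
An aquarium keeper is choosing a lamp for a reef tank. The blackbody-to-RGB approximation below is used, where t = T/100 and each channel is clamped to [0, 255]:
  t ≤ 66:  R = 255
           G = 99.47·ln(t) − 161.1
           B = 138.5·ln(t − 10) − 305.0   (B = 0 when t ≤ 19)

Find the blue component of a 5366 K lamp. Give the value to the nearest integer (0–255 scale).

218

t = 5366/100 = 53.66; the t ≤ 66 branch applies.
B = 138.5·ln(53.66 − 10) − 305.0 = 138.5·ln 43.66 − 305.0 = 138.5·3.7764 − 305.0 = 218.036.
Rounded: 218.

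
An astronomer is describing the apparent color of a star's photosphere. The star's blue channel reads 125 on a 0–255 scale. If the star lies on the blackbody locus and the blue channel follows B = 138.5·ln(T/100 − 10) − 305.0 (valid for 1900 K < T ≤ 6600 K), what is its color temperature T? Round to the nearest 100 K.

ln(t − 10) = (125 + 305.0) / 138.5 = 3.1047.
t − 10 = e^3.1047 = 22.302, so t = 32.302.
T = 100·t = 3230 K → 3200 K to the nearest 100 K.

3200 K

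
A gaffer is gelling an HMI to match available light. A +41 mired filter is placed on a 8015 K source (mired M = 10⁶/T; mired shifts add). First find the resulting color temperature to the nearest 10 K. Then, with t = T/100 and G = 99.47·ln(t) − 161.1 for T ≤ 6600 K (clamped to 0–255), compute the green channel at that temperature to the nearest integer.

M_in = 10⁶/8015 = 124.77; M_out = 124.77 + (+41) = 165.77.
T_out = 10⁶/165.77 = 6032.6 K → 6030 K; t = 60.3.
G = 99.47·ln 60.3 − 161.1 = 99.47·4.0993 − 161.1 = 246.661.
Rounded: 247.

247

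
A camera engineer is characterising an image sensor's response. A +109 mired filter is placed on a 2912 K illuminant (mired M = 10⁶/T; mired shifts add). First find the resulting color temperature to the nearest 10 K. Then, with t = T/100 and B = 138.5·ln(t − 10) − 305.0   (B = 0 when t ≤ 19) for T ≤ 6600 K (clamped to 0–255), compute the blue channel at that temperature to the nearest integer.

40

M_in = 10⁶/2912 = 343.41; M_out = 343.41 + (+109) = 452.41.
T_out = 10⁶/452.41 = 2210.4 K → 2210 K; t = 22.1.
B = 138.5·ln(22.1 − 10) − 305.0 = 138.5·ln 12.1 − 305.0 = 138.5·2.4932 − 305.0 = 40.309.
Rounded: 40.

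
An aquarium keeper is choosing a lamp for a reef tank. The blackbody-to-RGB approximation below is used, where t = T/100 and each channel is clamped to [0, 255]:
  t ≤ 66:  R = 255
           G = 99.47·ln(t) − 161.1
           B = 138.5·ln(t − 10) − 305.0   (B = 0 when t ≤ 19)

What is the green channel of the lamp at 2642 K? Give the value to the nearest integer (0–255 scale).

t = 2642/100 = 26.42; the t ≤ 66 branch applies.
G = 99.47·ln 26.42 − 161.1 = 99.47·3.2741 − 161.1 = 164.577.
Rounded: 165.

165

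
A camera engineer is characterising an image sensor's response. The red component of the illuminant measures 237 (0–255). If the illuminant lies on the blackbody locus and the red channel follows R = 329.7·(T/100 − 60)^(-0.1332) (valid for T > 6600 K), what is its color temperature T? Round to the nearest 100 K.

7200 K

(t − 60)^(-0.1332) = 237/329.7 = 0.71884.
t − 60 = 0.71884^(1/-0.1332) = 0.71884^(-7.508) = 11.922, so t = 71.922.
T = 100·t = 7192 K → 7200 K to the nearest 100 K.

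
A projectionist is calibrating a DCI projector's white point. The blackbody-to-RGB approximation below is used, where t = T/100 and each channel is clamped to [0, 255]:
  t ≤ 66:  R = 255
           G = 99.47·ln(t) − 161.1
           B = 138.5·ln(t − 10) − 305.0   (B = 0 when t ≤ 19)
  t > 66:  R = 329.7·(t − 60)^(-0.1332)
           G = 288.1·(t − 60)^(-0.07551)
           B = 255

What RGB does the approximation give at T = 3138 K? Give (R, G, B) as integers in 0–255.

(255, 182, 119)

t = 3138/100 = 31.38; the t ≤ 66 branch applies.
R = 255 by definition for t ≤ 66.
G = 99.47·ln 31.38 − 161.1 = 99.47·3.4462 − 161.1 = 181.691.
B = 138.5·ln(31.38 − 10) − 305.0 = 138.5·ln 21.38 − 305.0 = 138.5·3.0625 − 305.0 = 119.150.
Rounded: (255, 182, 119).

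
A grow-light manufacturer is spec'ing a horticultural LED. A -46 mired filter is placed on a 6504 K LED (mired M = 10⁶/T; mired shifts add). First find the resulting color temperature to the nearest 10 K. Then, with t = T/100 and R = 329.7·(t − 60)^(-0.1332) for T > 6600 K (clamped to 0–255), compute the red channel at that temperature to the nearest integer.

M_in = 10⁶/6504 = 153.75; M_out = 153.75 + (-46) = 107.75.
T_out = 10⁶/107.75 = 9280.6 K → 9280 K; t = 92.8.
R = 329.7·(92.8 − 60)^(-0.1332) = 329.7·32.8^(-0.1332) = 329.7·0.62818 = 207.112.
Rounded: 207.

207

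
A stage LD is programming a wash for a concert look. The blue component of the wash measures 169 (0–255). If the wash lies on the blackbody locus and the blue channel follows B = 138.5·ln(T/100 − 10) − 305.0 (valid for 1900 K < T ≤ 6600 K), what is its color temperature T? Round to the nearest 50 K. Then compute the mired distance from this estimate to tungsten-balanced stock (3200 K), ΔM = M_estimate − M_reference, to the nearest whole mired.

ln(t − 10) = (169 + 305.0) / 138.5 = 3.4224.
t − 10 = e^3.4224 = 30.642, so t = 40.642.
T = 100·t = 4064 K → 4050 K to the nearest 50 K.
M_estimate = 10⁶/4050 = 246.91; M_reference = 10⁶/3200 = 312.50.
ΔM = 246.91 − 312.50 = -65.59 → -66 mireds.

-66 mireds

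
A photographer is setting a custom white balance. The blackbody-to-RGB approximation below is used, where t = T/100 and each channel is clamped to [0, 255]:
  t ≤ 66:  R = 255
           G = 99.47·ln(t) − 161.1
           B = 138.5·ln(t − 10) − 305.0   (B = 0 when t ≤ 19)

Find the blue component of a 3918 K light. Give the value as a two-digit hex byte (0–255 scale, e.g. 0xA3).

0xA2

t = 3918/100 = 39.18; the t ≤ 66 branch applies.
B = 138.5·ln(39.18 − 10) − 305.0 = 138.5·ln 29.18 − 305.0 = 138.5·3.3735 − 305.0 = 162.227.
Rounded: 162; in hex, 0xA2.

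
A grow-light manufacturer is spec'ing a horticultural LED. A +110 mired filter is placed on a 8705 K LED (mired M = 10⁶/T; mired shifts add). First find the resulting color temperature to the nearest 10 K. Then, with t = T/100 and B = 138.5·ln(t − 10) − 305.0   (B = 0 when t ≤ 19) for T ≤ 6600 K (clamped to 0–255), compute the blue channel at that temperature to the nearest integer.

185

M_in = 10⁶/8705 = 114.88; M_out = 114.88 + (+110) = 224.88.
T_out = 10⁶/224.88 = 4446.9 K → 4450 K; t = 44.5.
B = 138.5·ln(44.5 − 10) − 305.0 = 138.5·ln 34.5 − 305.0 = 138.5·3.5410 − 305.0 = 185.423.
Rounded: 185.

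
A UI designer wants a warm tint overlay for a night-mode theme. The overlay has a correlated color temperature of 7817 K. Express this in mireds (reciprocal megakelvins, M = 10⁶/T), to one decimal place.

127.9 mireds

M = 10⁶ / 7817 = 127.926 → 127.9 mireds.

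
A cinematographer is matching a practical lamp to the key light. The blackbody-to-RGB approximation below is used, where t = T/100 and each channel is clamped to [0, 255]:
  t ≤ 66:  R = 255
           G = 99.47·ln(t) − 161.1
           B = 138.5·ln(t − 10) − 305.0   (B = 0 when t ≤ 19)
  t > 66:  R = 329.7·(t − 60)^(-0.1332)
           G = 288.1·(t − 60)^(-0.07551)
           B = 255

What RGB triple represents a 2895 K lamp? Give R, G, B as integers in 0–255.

R=255, G=174, B=102

t = 2895/100 = 28.95; the t ≤ 66 branch applies.
R = 255 by definition for t ≤ 66.
G = 99.47·ln 28.95 − 161.1 = 99.47·3.3656 − 161.1 = 173.673.
B = 138.5·ln(28.95 − 10) − 305.0 = 138.5·ln 18.95 − 305.0 = 138.5·2.9418 − 305.0 = 102.440.
Rounded: (255, 174, 102).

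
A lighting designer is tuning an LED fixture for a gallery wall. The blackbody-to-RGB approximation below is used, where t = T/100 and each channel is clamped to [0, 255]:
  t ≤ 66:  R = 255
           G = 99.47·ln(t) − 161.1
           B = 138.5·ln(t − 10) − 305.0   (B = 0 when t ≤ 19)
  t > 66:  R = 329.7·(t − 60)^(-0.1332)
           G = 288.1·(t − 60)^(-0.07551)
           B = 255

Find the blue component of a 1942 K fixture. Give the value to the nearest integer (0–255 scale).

t = 1942/100 = 19.42; the t ≤ 66 branch applies.
B = 138.5·ln(19.42 − 10) − 305.0 = 138.5·ln 9.42 − 305.0 = 138.5·2.2428 − 305.0 = 5.633.
Rounded: 6.

6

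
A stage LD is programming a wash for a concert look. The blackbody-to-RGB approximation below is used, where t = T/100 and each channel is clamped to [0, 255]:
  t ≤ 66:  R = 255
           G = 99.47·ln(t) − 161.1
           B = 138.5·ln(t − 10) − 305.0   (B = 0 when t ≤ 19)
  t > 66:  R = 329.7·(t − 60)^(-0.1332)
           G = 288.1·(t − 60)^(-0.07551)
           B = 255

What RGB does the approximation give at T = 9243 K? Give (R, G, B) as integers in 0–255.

t = 9243/100 = 92.43; the t > 66 branch applies.
R = 329.7·(92.43 − 60)^(-0.1332) = 329.7·32.43^(-0.1332) = 329.7·0.62913 = 207.425.
G = 288.1·(92.43 − 60)^(-0.07551) = 288.1·32.43^(-0.07551) = 288.1·0.76897 = 221.540.
B = 255 by definition for t > 66.
Rounded: (207, 222, 255).

(207, 222, 255)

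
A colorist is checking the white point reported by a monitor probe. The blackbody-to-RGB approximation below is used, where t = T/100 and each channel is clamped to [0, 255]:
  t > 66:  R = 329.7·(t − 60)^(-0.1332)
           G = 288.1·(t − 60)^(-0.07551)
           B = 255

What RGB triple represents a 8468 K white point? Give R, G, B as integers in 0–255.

t = 8468/100 = 84.68; the t > 66 branch applies.
R = 329.7·(84.68 − 60)^(-0.1332) = 329.7·24.68^(-0.1332) = 329.7·0.65244 = 215.109.
G = 288.1·(84.68 − 60)^(-0.07551) = 288.1·24.68^(-0.07551) = 288.1·0.78499 = 226.156.
B = 255 by definition for t > 66.
Rounded: (215, 226, 255).

R=215, G=226, B=255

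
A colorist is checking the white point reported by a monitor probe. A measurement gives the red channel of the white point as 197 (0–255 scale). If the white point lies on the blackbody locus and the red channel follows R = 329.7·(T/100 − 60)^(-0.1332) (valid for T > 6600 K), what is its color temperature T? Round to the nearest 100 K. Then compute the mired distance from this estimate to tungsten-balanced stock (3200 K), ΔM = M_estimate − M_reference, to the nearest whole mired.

(t − 60)^(-0.1332) = 197/329.7 = 0.59751.
t − 60 = 0.59751^(1/-0.1332) = 0.59751^(-7.508) = 47.761, so t = 107.761.
T = 100·t = 10776 K → 10800 K to the nearest 100 K.
M_estimate = 10⁶/10800 = 92.59; M_reference = 10⁶/3200 = 312.50.
ΔM = 92.59 − 312.50 = -219.91 → -220 mireds.

-220 mireds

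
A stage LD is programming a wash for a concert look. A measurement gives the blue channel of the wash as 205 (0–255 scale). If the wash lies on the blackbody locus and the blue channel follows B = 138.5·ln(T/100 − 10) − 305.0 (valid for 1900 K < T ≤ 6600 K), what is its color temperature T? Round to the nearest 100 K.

ln(t − 10) = (205 + 305.0) / 138.5 = 3.6823.
t − 10 = e^3.6823 = 39.738, so t = 49.738.
T = 100·t = 4974 K → 5000 K to the nearest 100 K.

5000 K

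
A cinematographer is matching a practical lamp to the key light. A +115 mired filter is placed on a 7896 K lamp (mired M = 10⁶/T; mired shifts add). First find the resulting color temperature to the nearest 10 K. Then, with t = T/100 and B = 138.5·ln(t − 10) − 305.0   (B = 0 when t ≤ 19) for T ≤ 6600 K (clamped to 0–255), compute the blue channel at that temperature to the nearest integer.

172

M_in = 10⁶/7896 = 126.65; M_out = 126.65 + (+115) = 241.65.
T_out = 10⁶/241.65 = 4138.3 K → 4140 K; t = 41.4.
B = 138.5·ln(41.4 − 10) − 305.0 = 138.5·ln 31.4 − 305.0 = 138.5·3.4468 − 305.0 = 172.383.
Rounded: 172.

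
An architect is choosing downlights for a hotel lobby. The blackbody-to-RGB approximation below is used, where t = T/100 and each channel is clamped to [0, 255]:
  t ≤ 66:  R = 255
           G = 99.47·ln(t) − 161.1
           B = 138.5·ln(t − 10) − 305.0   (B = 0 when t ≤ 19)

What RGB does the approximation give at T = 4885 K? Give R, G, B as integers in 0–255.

R=255, G=226, B=202

t = 4885/100 = 48.85; the t ≤ 66 branch applies.
R = 255 by definition for t ≤ 66.
G = 99.47·ln 48.85 − 161.1 = 99.47·3.8888 − 161.1 = 225.714.
B = 138.5·ln(48.85 − 10) − 305.0 = 138.5·ln 38.85 − 305.0 = 138.5·3.6597 − 305.0 = 201.870.
Rounded: (255, 226, 202).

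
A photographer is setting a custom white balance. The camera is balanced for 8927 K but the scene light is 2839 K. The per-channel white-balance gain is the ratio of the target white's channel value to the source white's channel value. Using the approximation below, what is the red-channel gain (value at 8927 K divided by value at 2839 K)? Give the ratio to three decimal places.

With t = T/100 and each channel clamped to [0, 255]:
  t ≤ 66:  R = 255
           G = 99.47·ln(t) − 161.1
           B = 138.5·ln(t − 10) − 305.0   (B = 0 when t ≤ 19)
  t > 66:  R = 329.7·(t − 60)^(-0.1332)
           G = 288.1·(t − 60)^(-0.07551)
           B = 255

0.825

At 2839 K (t = 28.39):
  R = 255 by definition for t ≤ 66.
At 8927 K (t = 89.27):
  R = 329.7·(89.27 − 60)^(-0.1332) = 329.7·29.27^(-0.1332) = 329.7·0.63778 = 210.277.
Gain = 210.277 / 255.000 = 0.8246 → 0.825.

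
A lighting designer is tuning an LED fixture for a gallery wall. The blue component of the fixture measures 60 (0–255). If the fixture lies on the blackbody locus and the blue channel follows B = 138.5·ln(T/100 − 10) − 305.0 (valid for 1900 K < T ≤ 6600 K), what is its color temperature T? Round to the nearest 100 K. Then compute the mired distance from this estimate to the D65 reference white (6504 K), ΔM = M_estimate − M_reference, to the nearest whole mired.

ln(t − 10) = (60 + 305.0) / 138.5 = 2.6354.
t − 10 = e^2.6354 = 13.949, so t = 23.949.
T = 100·t = 2395 K → 2400 K to the nearest 100 K.
M_estimate = 10⁶/2400 = 416.67; M_reference = 10⁶/6504 = 153.75.
ΔM = 416.67 − 153.75 = 262.92 → +263 mireds.

+263 mireds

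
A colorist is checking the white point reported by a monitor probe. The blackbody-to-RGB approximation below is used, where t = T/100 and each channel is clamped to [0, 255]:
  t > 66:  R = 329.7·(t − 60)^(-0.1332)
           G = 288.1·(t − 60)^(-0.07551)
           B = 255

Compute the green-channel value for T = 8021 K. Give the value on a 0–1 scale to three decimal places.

t = 8021/100 = 80.21; the t > 66 branch applies.
G = 288.1·(80.21 − 60)^(-0.07551) = 288.1·20.21^(-0.07551) = 288.1·0.79692 = 229.594.
On a 0–1 scale: 229.594/255 = 0.9004 → 0.900.

0.900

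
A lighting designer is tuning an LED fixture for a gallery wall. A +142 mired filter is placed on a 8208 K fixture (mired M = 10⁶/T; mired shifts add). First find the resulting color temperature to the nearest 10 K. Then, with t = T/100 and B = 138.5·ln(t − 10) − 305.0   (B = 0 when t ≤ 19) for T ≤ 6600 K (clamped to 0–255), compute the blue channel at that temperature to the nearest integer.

M_in = 10⁶/8208 = 121.83; M_out = 121.83 + (+142) = 263.83.
T_out = 10⁶/263.83 = 3790.3 K → 3790 K; t = 37.9.
B = 138.5·ln(37.9 − 10) − 305.0 = 138.5·ln 27.9 − 305.0 = 138.5·3.3286 − 305.0 = 156.015.
Rounded: 156.

156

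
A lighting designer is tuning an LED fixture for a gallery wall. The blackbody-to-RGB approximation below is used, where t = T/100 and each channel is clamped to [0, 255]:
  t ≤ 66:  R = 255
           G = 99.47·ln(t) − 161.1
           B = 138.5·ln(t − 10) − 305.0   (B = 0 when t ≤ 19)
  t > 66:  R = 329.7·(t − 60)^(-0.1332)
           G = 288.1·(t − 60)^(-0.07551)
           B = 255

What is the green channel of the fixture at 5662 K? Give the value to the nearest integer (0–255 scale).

240

t = 5662/100 = 56.62; the t ≤ 66 branch applies.
G = 99.47·ln 56.62 − 161.1 = 99.47·4.0364 − 161.1 = 240.397.
Rounded: 240.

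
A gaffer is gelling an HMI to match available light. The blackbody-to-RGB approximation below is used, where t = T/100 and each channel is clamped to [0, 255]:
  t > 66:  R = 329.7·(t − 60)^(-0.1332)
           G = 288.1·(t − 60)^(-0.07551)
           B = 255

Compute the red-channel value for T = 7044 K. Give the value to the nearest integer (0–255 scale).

241

t = 7044/100 = 70.44; the t > 66 branch applies.
R = 329.7·(70.44 − 60)^(-0.1332) = 329.7·10.44^(-0.1332) = 329.7·0.73166 = 241.228.
Rounded: 241.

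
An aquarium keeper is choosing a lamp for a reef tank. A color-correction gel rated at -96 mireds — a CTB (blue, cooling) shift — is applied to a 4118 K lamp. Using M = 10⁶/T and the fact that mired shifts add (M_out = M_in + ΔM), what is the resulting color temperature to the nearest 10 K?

6810 K

M_in = 10⁶/4118 = 242.84 mireds.
M_out = 242.84 + (-96) = 146.84 mireds.
T_out = 10⁶/146.84 = 6810.3 K → 6810 K.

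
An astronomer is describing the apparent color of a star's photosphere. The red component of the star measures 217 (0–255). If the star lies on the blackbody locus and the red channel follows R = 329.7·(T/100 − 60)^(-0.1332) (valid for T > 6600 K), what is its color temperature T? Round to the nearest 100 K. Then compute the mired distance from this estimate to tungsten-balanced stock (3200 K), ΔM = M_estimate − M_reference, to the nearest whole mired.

(t − 60)^(-0.1332) = 217/329.7 = 0.65817.
t − 60 = 0.65817^(1/-0.1332) = 0.65817^(-7.508) = 23.110, so t = 83.110.
T = 100·t = 8311 K → 8300 K to the nearest 100 K.
M_estimate = 10⁶/8300 = 120.48; M_reference = 10⁶/3200 = 312.50.
ΔM = 120.48 − 312.50 = -192.02 → -192 mireds.

-192 mireds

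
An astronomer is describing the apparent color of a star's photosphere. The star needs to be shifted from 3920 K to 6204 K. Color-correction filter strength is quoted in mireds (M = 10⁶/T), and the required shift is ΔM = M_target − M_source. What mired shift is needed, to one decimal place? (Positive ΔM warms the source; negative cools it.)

M_source = 10⁶/3920 = 255.102; M_target = 10⁶/6204 = 161.186.
ΔM = 161.186 − 255.102 = -93.916 → -93.9 mireds, a cooling shift.

-93.9 mireds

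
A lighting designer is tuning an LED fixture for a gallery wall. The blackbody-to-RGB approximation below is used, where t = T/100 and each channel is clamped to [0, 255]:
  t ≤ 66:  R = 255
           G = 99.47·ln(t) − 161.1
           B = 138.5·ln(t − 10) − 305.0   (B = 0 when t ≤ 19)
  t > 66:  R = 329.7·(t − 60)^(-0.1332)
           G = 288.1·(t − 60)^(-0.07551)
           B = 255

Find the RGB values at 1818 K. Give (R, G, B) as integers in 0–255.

(255, 127, 0)

t = 1818/100 = 18.18; the t ≤ 66 branch applies.
R = 255 by definition for t ≤ 66.
G = 99.47·ln 18.18 − 161.1 = 99.47·2.9003 − 161.1 = 127.395.
t = 18.18 ≤ 19, so B = 0.
Rounded: (255, 127, 0).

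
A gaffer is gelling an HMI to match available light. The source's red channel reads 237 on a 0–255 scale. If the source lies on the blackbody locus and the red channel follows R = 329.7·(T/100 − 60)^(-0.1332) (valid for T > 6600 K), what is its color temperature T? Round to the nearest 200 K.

(t − 60)^(-0.1332) = 237/329.7 = 0.71884.
t − 60 = 0.71884^(1/-0.1332) = 0.71884^(-7.508) = 11.922, so t = 71.922.
T = 100·t = 7192 K → 7200 K to the nearest 200 K.

7200 K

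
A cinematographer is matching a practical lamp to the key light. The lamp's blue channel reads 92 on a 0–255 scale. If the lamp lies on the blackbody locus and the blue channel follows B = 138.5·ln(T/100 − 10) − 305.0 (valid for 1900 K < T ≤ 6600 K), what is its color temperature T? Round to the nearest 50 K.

2750 K

ln(t − 10) = (92 + 305.0) / 138.5 = 2.8664.
t − 10 = e^2.8664 = 17.574, so t = 27.574.
T = 100·t = 2757 K → 2750 K to the nearest 50 K.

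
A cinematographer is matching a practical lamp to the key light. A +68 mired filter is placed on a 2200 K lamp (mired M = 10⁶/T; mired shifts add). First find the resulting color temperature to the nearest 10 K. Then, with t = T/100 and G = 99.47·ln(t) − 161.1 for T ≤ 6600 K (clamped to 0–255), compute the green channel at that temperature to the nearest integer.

M_in = 10⁶/2200 = 454.55; M_out = 454.55 + (+68) = 522.55.
T_out = 10⁶/522.55 = 1913.7 K → 1910 K; t = 19.1.
G = 99.47·ln 19.1 − 161.1 = 99.47·2.9497 − 161.1 = 132.305.
Rounded: 132.

132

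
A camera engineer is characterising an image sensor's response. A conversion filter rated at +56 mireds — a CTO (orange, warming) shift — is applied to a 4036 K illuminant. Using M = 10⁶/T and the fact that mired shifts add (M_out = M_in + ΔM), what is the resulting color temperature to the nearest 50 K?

3300 K

M_in = 10⁶/4036 = 247.77 mireds.
M_out = 247.77 + (+56) = 303.77 mireds.
T_out = 10⁶/303.77 = 3292.0 K → 3300 K.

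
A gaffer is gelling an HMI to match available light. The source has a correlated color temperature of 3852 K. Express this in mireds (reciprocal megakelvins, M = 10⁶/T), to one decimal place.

259.6 mireds

M = 10⁶ / 3852 = 259.605 → 259.6 mireds.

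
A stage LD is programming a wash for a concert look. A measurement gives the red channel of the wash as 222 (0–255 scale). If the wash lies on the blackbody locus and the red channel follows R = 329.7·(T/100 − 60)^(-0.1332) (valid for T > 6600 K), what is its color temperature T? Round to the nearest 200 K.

8000 K

(t − 60)^(-0.1332) = 222/329.7 = 0.67334.
t − 60 = 0.67334^(1/-0.1332) = 0.67334^(-7.508) = 19.478, so t = 79.478.
T = 100·t = 7948 K → 8000 K to the nearest 200 K.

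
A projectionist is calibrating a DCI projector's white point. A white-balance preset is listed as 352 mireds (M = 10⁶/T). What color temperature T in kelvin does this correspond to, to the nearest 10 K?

2840 K

T = 10⁶ / 352 = 2840.91 K → 2840 K.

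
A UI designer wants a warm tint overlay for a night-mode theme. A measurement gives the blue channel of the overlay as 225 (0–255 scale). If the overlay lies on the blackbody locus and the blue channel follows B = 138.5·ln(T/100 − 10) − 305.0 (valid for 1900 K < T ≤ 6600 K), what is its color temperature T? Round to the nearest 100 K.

5600 K

ln(t − 10) = (225 + 305.0) / 138.5 = 3.8267.
t − 10 = e^3.8267 = 45.911, so t = 55.911.
T = 100·t = 5591 K → 5600 K to the nearest 100 K.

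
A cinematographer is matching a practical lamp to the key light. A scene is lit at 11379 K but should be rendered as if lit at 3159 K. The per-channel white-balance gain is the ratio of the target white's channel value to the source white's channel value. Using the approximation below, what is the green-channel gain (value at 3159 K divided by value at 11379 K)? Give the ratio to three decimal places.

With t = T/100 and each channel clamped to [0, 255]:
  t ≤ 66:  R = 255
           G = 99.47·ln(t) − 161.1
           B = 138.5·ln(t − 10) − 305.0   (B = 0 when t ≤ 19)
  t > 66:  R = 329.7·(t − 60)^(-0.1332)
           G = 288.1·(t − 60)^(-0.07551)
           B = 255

0.855

At 11379 K (t = 113.79):
  G = 288.1·(113.79 − 60)^(-0.07551) = 288.1·53.79^(-0.07551) = 288.1·0.74014 = 213.235.
At 3159 K (t = 31.59):
  G = 99.47·ln 31.59 − 161.1 = 99.47·3.4528 − 161.1 = 182.354.
Gain = 182.354 / 213.235 = 0.8552 → 0.855.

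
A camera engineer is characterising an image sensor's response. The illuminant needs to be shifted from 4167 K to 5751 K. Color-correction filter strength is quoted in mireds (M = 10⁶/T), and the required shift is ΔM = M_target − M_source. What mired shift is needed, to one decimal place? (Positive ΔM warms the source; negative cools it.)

-66.1 mireds

M_source = 10⁶/4167 = 239.981; M_target = 10⁶/5751 = 173.883.
ΔM = 173.883 − 239.981 = -66.098 → -66.1 mireds, a cooling shift.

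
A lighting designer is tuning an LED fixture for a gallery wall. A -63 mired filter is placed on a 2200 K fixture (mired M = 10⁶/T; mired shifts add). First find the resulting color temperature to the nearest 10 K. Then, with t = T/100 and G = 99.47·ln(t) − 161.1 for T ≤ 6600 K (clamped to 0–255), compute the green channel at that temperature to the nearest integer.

161

M_in = 10⁶/2200 = 454.55; M_out = 454.55 + (-63) = 391.55.
T_out = 10⁶/391.55 = 2554.0 K → 2550 K; t = 25.5.
G = 99.47·ln 25.5 − 161.1 = 99.47·3.2387 − 161.1 = 161.051.
Rounded: 161.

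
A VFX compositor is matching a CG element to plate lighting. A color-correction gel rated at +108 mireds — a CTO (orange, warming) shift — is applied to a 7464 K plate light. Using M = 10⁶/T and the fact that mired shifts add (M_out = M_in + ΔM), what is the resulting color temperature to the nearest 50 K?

M_in = 10⁶/7464 = 133.98 mireds.
M_out = 133.98 + (+108) = 241.98 mireds.
T_out = 10⁶/241.98 = 4132.6 K → 4150 K.

4150 K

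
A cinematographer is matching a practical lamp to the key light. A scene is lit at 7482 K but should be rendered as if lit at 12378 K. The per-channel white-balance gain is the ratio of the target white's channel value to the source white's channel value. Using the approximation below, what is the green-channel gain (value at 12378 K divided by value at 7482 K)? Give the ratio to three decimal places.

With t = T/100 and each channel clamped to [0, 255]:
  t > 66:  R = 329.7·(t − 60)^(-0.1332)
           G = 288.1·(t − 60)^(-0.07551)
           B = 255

At 7482 K (t = 74.82):
  G = 288.1·(74.82 − 60)^(-0.07551) = 288.1·14.82^(-0.07551) = 288.1·0.81581 = 235.035.
At 12378 K (t = 123.78):
  G = 288.1·(123.78 − 60)^(-0.07551) = 288.1·63.78^(-0.07551) = 288.1·0.73068 = 210.509.
Gain = 210.509 / 235.035 = 0.8957 → 0.896.

0.896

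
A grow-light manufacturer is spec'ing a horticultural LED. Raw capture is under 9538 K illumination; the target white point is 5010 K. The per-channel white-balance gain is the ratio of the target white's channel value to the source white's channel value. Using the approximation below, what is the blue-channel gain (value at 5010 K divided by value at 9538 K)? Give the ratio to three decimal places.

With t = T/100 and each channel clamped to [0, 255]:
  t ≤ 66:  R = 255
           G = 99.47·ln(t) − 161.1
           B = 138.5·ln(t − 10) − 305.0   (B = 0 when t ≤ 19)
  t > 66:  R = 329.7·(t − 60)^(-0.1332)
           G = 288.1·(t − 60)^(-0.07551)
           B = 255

0.809

At 9538 K (t = 95.38):
  B = 255 by definition for t > 66.
At 5010 K (t = 50.1):
  B = 138.5·ln(50.1 − 10) − 305.0 = 138.5·ln 40.1 − 305.0 = 138.5·3.6914 − 305.0 = 206.256.
Gain = 206.256 / 255.000 = 0.8088 → 0.809.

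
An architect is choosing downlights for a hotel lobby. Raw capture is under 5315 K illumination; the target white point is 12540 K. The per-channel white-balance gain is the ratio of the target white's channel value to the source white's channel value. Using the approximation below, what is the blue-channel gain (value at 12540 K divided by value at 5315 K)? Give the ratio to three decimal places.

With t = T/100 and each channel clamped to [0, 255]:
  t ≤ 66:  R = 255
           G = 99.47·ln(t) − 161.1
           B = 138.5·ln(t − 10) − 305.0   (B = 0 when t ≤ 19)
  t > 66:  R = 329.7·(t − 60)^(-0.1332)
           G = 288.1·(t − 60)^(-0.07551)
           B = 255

At 5315 K (t = 53.15):
  B = 138.5·ln(53.15 − 10) − 305.0 = 138.5·ln 43.15 − 305.0 = 138.5·3.7647 − 305.0 = 216.409.
At 12540 K (t = 125.4):
  B = 255 by definition for t > 66.
Gain = 255.000 / 216.409 = 1.1783 → 1.178.

1.178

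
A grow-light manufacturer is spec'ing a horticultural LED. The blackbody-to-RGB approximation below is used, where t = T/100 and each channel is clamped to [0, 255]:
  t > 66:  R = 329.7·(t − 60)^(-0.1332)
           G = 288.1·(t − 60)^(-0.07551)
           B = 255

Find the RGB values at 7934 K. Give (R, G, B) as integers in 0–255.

t = 7934/100 = 79.34; the t > 66 branch applies.
R = 329.7·(79.34 − 60)^(-0.1332) = 329.7·19.34^(-0.1332) = 329.7·0.67398 = 222.210.
G = 288.1·(79.34 − 60)^(-0.07551) = 288.1·19.34^(-0.07551) = 288.1·0.79958 = 230.358.
B = 255 by definition for t > 66.
Rounded: (222, 230, 255).

(222, 230, 255)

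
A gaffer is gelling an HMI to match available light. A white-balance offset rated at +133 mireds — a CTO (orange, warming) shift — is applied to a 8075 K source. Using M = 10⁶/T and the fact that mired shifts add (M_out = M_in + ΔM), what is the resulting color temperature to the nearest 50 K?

M_in = 10⁶/8075 = 123.84 mireds.
M_out = 123.84 + (+133) = 256.84 mireds.
T_out = 10⁶/256.84 = 3893.5 K → 3900 K.

3900 K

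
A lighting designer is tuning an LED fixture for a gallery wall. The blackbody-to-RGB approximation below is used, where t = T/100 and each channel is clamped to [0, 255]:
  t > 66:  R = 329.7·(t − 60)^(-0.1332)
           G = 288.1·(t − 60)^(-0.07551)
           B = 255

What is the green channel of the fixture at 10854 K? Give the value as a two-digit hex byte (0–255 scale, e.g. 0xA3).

0xD7

t = 10854/100 = 108.54; the t > 66 branch applies.
G = 288.1·(108.54 − 60)^(-0.07551) = 288.1·48.54^(-0.07551) = 288.1·0.74590 = 214.895.
Rounded: 215; in hex, 0xD7.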